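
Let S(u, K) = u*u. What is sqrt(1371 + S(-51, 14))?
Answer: 2*sqrt(993) ≈ 63.024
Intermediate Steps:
S(u, K) = u**2
sqrt(1371 + S(-51, 14)) = sqrt(1371 + (-51)**2) = sqrt(1371 + 2601) = sqrt(3972) = 2*sqrt(993)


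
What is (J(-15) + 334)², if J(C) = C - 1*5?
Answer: 98596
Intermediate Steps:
J(C) = -5 + C (J(C) = C - 5 = -5 + C)
(J(-15) + 334)² = ((-5 - 15) + 334)² = (-20 + 334)² = 314² = 98596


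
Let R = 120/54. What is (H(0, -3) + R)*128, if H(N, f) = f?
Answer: -896/9 ≈ -99.556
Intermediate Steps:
R = 20/9 (R = 120*(1/54) = 20/9 ≈ 2.2222)
(H(0, -3) + R)*128 = (-3 + 20/9)*128 = -7/9*128 = -896/9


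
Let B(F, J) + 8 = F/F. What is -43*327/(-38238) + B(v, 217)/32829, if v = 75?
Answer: 153780301/418438434 ≈ 0.36751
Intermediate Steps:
B(F, J) = -7 (B(F, J) = -8 + F/F = -8 + 1 = -7)
-43*327/(-38238) + B(v, 217)/32829 = -43*327/(-38238) - 7/32829 = -14061*(-1/38238) - 7*1/32829 = 4687/12746 - 7/32829 = 153780301/418438434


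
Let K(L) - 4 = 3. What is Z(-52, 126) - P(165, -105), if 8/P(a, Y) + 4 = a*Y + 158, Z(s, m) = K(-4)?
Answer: 120205/17171 ≈ 7.0005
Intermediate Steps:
K(L) = 7 (K(L) = 4 + 3 = 7)
Z(s, m) = 7
P(a, Y) = 8/(154 + Y*a) (P(a, Y) = 8/(-4 + (a*Y + 158)) = 8/(-4 + (Y*a + 158)) = 8/(-4 + (158 + Y*a)) = 8/(154 + Y*a))
Z(-52, 126) - P(165, -105) = 7 - 8/(154 - 105*165) = 7 - 8/(154 - 17325) = 7 - 8/(-17171) = 7 - 8*(-1)/17171 = 7 - 1*(-8/17171) = 7 + 8/17171 = 120205/17171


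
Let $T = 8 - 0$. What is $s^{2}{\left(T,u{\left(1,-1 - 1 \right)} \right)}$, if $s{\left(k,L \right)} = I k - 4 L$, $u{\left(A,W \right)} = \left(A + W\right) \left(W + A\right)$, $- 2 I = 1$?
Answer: $64$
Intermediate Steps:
$I = - \frac{1}{2}$ ($I = \left(- \frac{1}{2}\right) 1 = - \frac{1}{2} \approx -0.5$)
$u{\left(A,W \right)} = \left(A + W\right)^{2}$ ($u{\left(A,W \right)} = \left(A + W\right) \left(A + W\right) = \left(A + W\right)^{2}$)
$T = 8$ ($T = 8 + 0 = 8$)
$s{\left(k,L \right)} = - 4 L - \frac{k}{2}$ ($s{\left(k,L \right)} = - \frac{k}{2} - 4 L = - 4 L - \frac{k}{2}$)
$s^{2}{\left(T,u{\left(1,-1 - 1 \right)} \right)} = \left(- 4 \left(1 - 2\right)^{2} - 4\right)^{2} = \left(- 4 \left(-1\right)^{2} - 4\right)^{2} = \left(\left(-4\right) 1 - 4\right)^{2} = \left(-4 - 4\right)^{2} = \left(-8\right)^{2} = 64$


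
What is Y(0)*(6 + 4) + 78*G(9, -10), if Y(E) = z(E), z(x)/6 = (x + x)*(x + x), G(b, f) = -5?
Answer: -390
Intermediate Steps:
z(x) = 24*x² (z(x) = 6*((x + x)*(x + x)) = 6*((2*x)*(2*x)) = 6*(4*x²) = 24*x²)
Y(E) = 24*E²
Y(0)*(6 + 4) + 78*G(9, -10) = (24*0²)*(6 + 4) + 78*(-5) = (24*0)*10 - 390 = 0*10 - 390 = 0 - 390 = -390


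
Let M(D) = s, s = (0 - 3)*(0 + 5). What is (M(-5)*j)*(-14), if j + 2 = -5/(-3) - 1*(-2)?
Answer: 350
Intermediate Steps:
s = -15 (s = -3*5 = -15)
M(D) = -15
j = 5/3 (j = -2 + (-5/(-3) - 1*(-2)) = -2 + (-5*(-1/3) + 2) = -2 + (5/3 + 2) = -2 + 11/3 = 5/3 ≈ 1.6667)
(M(-5)*j)*(-14) = -15*5/3*(-14) = -25*(-14) = 350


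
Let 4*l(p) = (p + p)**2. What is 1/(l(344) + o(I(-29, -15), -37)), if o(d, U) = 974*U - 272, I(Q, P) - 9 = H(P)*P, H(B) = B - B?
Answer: 1/82026 ≈ 1.2191e-5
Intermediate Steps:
l(p) = p**2 (l(p) = (p + p)**2/4 = (2*p)**2/4 = (4*p**2)/4 = p**2)
H(B) = 0
I(Q, P) = 9 (I(Q, P) = 9 + 0*P = 9 + 0 = 9)
o(d, U) = -272 + 974*U
1/(l(344) + o(I(-29, -15), -37)) = 1/(344**2 + (-272 + 974*(-37))) = 1/(118336 + (-272 - 36038)) = 1/(118336 - 36310) = 1/82026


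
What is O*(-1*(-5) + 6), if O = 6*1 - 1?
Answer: 55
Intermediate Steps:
O = 5 (O = 6 - 1 = 5)
O*(-1*(-5) + 6) = 5*(-1*(-5) + 6) = 5*(5 + 6) = 5*11 = 55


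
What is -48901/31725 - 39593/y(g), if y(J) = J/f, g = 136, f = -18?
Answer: 664792121/126900 ≈ 5238.7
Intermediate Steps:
y(J) = -J/18 (y(J) = J/(-18) = -J/18)
-48901/31725 - 39593/y(g) = -48901/31725 - 39593/((-1/18*136)) = -48901*1/31725 - 39593/(-68/9) = -48901/31725 - 39593*(-9/68) = -48901/31725 + 20961/4 = 664792121/126900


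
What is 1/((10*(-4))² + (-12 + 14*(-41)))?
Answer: 1/1014 ≈ 0.00098619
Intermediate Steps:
1/((10*(-4))² + (-12 + 14*(-41))) = 1/((-40)² + (-12 - 574)) = 1/(1600 - 586) = 1/1014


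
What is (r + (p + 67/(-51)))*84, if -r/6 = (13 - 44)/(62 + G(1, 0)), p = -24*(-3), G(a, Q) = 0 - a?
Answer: 6422948/1037 ≈ 6193.8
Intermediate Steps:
G(a, Q) = -a
p = 72
r = 186/61 (r = -6*(13 - 44)/(62 - 1*1) = -(-186)/(62 - 1) = -(-186)/61 = -6*(-31/61) = 186/61 ≈ 3.0492)
(r + (p + 67/(-51)))*84 = (186/61 + (72 + 67/(-51)))*84 = (186/61 + (72 + 67*(-1/51)))*84 = (186/61 + (72 - 67/51))*84 = (186/61 + 3605/51)*84 = (229391/3111)*84 = 6422948/1037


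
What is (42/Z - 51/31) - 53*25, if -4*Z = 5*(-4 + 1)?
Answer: -203894/155 ≈ -1315.4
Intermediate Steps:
Z = 15/4 (Z = -5*(-4 + 1)/4 = -5*(-3)/4 = -1/4*(-15) = 15/4 ≈ 3.7500)
(42/Z - 51/31) - 53*25 = (42/(15/4) - 51/31) - 53*25 = (42*(4/15) - 51*1/31) - 1325 = (56/5 - 51/31) - 1325 = 1481/155 - 1325 = -203894/155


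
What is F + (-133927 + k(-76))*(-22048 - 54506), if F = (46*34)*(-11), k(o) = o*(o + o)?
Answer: 9368278546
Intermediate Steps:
k(o) = 2*o² (k(o) = o*(2*o) = 2*o²)
F = -17204 (F = 1564*(-11) = -17204)
F + (-133927 + k(-76))*(-22048 - 54506) = -17204 + (-133927 + 2*(-76)²)*(-22048 - 54506) = -17204 + (-133927 + 2*5776)*(-76554) = -17204 + (-133927 + 11552)*(-76554) = -17204 - 122375*(-76554) = -17204 + 9368295750 = 9368278546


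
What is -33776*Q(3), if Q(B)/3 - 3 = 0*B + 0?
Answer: -303984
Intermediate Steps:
Q(B) = 9 (Q(B) = 9 + 3*(0*B + 0) = 9 + 3*(0 + 0) = 9 + 3*0 = 9 + 0 = 9)
-33776*Q(3) = -33776*9 = -303984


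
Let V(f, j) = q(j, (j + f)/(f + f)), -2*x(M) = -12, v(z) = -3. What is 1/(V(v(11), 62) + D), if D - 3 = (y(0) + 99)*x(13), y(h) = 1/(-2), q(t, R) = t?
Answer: 1/656 ≈ 0.0015244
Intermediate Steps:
y(h) = -½
x(M) = 6 (x(M) = -½*(-12) = 6)
V(f, j) = j
D = 594 (D = 3 + (-½ + 99)*6 = 3 + (197/2)*6 = 3 + 591 = 594)
1/(V(v(11), 62) + D) = 1/(62 + 594) = 1/656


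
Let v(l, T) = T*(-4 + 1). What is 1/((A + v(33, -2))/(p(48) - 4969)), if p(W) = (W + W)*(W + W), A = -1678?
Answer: -4247/1672 ≈ -2.5401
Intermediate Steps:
p(W) = 4*W² (p(W) = (2*W)*(2*W) = 4*W²)
v(l, T) = -3*T (v(l, T) = T*(-3) = -3*T)
1/((A + v(33, -2))/(p(48) - 4969)) = 1/((-1678 - 3*(-2))/(4*48² - 4969)) = 1/((-1678 + 6)/(4*2304 - 4969)) = 1/(-1672/(9216 - 4969)) = 1/(-1672/4247) = -4247/1672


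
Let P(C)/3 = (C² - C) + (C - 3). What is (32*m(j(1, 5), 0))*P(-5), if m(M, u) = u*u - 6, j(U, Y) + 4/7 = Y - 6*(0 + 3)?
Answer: -12672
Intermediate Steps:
j(U, Y) = -130/7 + Y (j(U, Y) = -4/7 + (Y - 6*(0 + 3)) = -4/7 + (Y - 6*3) = -4/7 + (Y - 1*18) = -4/7 + (Y - 18) = -4/7 + (-18 + Y) = -130/7 + Y)
P(C) = -9 + 3*C² (P(C) = 3*((C² - C) + (C - 3)) = 3*((C² - C) + (-3 + C)) = 3*(-3 + C²) = -9 + 3*C²)
m(M, u) = -6 + u² (m(M, u) = u² - 6 = -6 + u²)
(32*m(j(1, 5), 0))*P(-5) = (32*(-6 + 0²))*(-9 + 3*(-5)²) = (32*(-6 + 0))*(-9 + 3*25) = (32*(-6))*(-9 + 75) = -192*66 = -12672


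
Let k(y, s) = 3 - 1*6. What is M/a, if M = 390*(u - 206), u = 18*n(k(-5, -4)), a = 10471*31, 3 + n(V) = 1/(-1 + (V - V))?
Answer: -108420/324601 ≈ -0.33401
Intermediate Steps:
k(y, s) = -3 (k(y, s) = 3 - 6 = -3)
n(V) = -4 (n(V) = -3 + 1/(-1 + (V - V)) = -3 + 1/(-1 + 0) = -3 + 1/(-1) = -3 - 1 = -4)
a = 324601
u = -72 (u = 18*(-4) = -72)
M = -108420 (M = 390*(-72 - 206) = 390*(-278) = -108420)
M/a = -108420/324601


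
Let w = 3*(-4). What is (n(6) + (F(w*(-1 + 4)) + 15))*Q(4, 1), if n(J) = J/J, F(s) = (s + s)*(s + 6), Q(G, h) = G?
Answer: 8704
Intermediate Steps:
w = -12
F(s) = 2*s*(6 + s) (F(s) = (2*s)*(6 + s) = 2*s*(6 + s))
n(J) = 1
(n(6) + (F(w*(-1 + 4)) + 15))*Q(4, 1) = (1 + (2*(-12*(-1 + 4))*(6 - 12*(-1 + 4)) + 15))*4 = (1 + (2*(-12*3)*(6 - 12*3) + 15))*4 = (1 + (2*(-36)*(6 - 36) + 15))*4 = (1 + (2*(-36)*(-30) + 15))*4 = (1 + (2160 + 15))*4 = (1 + 2175)*4 = 2176*4 = 8704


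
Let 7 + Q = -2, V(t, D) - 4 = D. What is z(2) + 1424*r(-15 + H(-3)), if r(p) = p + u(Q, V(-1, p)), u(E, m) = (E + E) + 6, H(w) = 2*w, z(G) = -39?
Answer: -47031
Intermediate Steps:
V(t, D) = 4 + D
Q = -9 (Q = -7 - 2 = -9)
u(E, m) = 6 + 2*E (u(E, m) = 2*E + 6 = 6 + 2*E)
r(p) = -12 + p (r(p) = p + (6 + 2*(-9)) = p + (6 - 18) = p - 12 = -12 + p)
z(2) + 1424*r(-15 + H(-3)) = -39 + 1424*(-12 + (-15 + 2*(-3))) = -39 + 1424*(-12 + (-15 - 6)) = -39 + 1424*(-12 - 21) = -39 + 1424*(-33) = -39 - 46992 = -47031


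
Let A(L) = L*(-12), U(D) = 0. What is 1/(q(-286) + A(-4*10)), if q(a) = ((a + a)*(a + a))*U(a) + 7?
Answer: 1/487 ≈ 0.0020534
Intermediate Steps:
q(a) = 7 (q(a) = ((a + a)*(a + a))*0 + 7 = ((2*a)*(2*a))*0 + 7 = (4*a**2)*0 + 7 = 0 + 7 = 7)
A(L) = -12*L
1/(q(-286) + A(-4*10)) = 1/(7 - (-48)*10) = 1/(7 - 12*(-40)) = 1/(7 + 480) = 1/487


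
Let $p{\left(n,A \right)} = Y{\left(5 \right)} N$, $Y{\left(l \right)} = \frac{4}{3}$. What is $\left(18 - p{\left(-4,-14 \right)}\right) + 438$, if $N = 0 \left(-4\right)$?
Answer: $456$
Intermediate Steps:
$N = 0$
$Y{\left(l \right)} = \frac{4}{3}$ ($Y{\left(l \right)} = 4 \cdot \frac{1}{3} = \frac{4}{3}$)
$p{\left(n,A \right)} = 0$ ($p{\left(n,A \right)} = \frac{4}{3} \cdot 0 = 0$)
$\left(18 - p{\left(-4,-14 \right)}\right) + 438 = \left(18 - 0\right) + 438 = \left(18 + 0\right) + 438 = 18 + 438 = 456$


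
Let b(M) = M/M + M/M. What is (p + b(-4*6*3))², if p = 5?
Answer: 49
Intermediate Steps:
b(M) = 2 (b(M) = 1 + 1 = 2)
(p + b(-4*6*3))² = (5 + 2)² = 7² = 49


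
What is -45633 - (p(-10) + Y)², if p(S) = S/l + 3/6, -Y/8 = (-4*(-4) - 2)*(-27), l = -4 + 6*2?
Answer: -146970777/16 ≈ -9.1857e+6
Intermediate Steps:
l = 8 (l = -4 + 12 = 8)
Y = 3024 (Y = -8*(-4*(-4) - 2)*(-27) = -8*(16 - 2)*(-27) = -112*(-27) = -8*(-378) = 3024)
p(S) = ½ + S/8 (p(S) = S/8 + 3/6 = S*(⅛) + 3*(⅙) = S/8 + ½ = ½ + S/8)
-45633 - (p(-10) + Y)² = -45633 - ((½ + (⅛)*(-10)) + 3024)² = -45633 - ((½ - 5/4) + 3024)² = -45633 - (-¾ + 3024)² = -45633 - (12093/4)² = -45633 - 1*146240649/16 = -45633 - 146240649/16 = -146970777/16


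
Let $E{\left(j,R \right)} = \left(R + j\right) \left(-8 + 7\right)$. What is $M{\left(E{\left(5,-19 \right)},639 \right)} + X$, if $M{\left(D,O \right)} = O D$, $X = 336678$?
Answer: $345624$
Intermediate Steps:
$E{\left(j,R \right)} = - R - j$ ($E{\left(j,R \right)} = \left(R + j\right) \left(-1\right) = - R - j$)
$M{\left(D,O \right)} = D O$
$M{\left(E{\left(5,-19 \right)},639 \right)} + X = \left(\left(-1\right) \left(-19\right) - 5\right) 639 + 336678 = \left(19 - 5\right) 639 + 336678 = 14 \cdot 639 + 336678 = 8946 + 336678 = 345624$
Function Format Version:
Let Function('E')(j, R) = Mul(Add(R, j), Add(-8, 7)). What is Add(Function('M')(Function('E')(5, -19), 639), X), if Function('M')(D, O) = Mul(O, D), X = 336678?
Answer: 345624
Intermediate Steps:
Function('E')(j, R) = Add(Mul(-1, R), Mul(-1, j)) (Function('E')(j, R) = Mul(Add(R, j), -1) = Add(Mul(-1, R), Mul(-1, j)))
Function('M')(D, O) = Mul(D, O)
Add(Function('M')(Function('E')(5, -19), 639), X) = Add(Mul(Add(Mul(-1, -19), Mul(-1, 5)), 639), 336678) = Add(Mul(Add(19, -5), 639), 336678) = Add(Mul(14, 639), 336678) = Add(8946, 336678) = 345624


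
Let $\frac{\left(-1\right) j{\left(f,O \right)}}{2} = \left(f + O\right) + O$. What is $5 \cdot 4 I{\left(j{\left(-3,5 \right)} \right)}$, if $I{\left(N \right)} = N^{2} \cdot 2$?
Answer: $7840$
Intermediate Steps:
$j{\left(f,O \right)} = - 4 O - 2 f$ ($j{\left(f,O \right)} = - 2 \left(\left(f + O\right) + O\right) = - 2 \left(\left(O + f\right) + O\right) = - 2 \left(f + 2 O\right) = - 4 O - 2 f$)
$I{\left(N \right)} = 2 N^{2}$
$5 \cdot 4 I{\left(j{\left(-3,5 \right)} \right)} = 5 \cdot 4 \cdot 2 \left(\left(-4\right) 5 - -6\right)^{2} = 20 \cdot 2 \left(-20 + 6\right)^{2} = 20 \cdot 2 \left(-14\right)^{2} = 20 \cdot 2 \cdot 196 = 20 \cdot 392 = 7840$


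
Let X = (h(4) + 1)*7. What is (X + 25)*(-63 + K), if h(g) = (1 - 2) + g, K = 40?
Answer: -1219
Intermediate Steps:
h(g) = -1 + g
X = 28 (X = ((-1 + 4) + 1)*7 = (3 + 1)*7 = 4*7 = 28)
(X + 25)*(-63 + K) = (28 + 25)*(-63 + 40) = 53*(-23) = -1219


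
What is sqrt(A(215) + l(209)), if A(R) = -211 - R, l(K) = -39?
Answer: I*sqrt(465) ≈ 21.564*I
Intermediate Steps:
sqrt(A(215) + l(209)) = sqrt((-211 - 1*215) - 39) = sqrt((-211 - 215) - 39) = sqrt(-426 - 39) = sqrt(-465) = I*sqrt(465)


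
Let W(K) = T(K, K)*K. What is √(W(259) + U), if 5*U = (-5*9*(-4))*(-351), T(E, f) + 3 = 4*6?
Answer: I*√7197 ≈ 84.835*I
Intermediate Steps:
T(E, f) = 21 (T(E, f) = -3 + 4*6 = -3 + 24 = 21)
U = -12636 (U = ((-5*9*(-4))*(-351))/5 = (-45*(-4)*(-351))/5 = (180*(-351))/5 = (⅕)*(-63180) = -12636)
W(K) = 21*K
√(W(259) + U) = √(21*259 - 12636) = √(5439 - 12636) = √(-7197) = I*√7197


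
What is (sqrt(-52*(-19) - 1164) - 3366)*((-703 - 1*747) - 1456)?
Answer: 9781596 - 11624*I*sqrt(11) ≈ 9.7816e+6 - 38552.0*I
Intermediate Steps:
(sqrt(-52*(-19) - 1164) - 3366)*((-703 - 1*747) - 1456) = (sqrt(988 - 1164) - 3366)*((-703 - 747) - 1456) = (sqrt(-176) - 3366)*(-1450 - 1456) = (4*I*sqrt(11) - 3366)*(-2906) = (-3366 + 4*I*sqrt(11))*(-2906) = 9781596 - 11624*I*sqrt(11)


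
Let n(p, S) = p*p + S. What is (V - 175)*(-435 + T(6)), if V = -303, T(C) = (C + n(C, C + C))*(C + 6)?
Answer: -101814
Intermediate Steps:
n(p, S) = S + p² (n(p, S) = p² + S = S + p²)
T(C) = (6 + C)*(C² + 3*C) (T(C) = (C + ((C + C) + C²))*(C + 6) = (C + (2*C + C²))*(6 + C) = (C + (C² + 2*C))*(6 + C) = (C² + 3*C)*(6 + C) = (6 + C)*(C² + 3*C))
(V - 175)*(-435 + T(6)) = (-303 - 175)*(-435 + 6*(18 + 6² + 9*6)) = -478*(-435 + 6*(18 + 36 + 54)) = -478*(-435 + 6*108) = -478*(-435 + 648) = -478*213 = -101814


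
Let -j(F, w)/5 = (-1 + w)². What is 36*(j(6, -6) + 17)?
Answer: -8208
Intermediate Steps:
j(F, w) = -5*(-1 + w)²
36*(j(6, -6) + 17) = 36*(-5*(-1 - 6)² + 17) = 36*(-5*(-7)² + 17) = 36*(-5*49 + 17) = 36*(-245 + 17) = 36*(-228) = -8208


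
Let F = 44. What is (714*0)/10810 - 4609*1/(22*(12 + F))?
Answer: -419/112 ≈ -3.7411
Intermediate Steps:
(714*0)/10810 - 4609*1/(22*(12 + F)) = (714*0)/10810 - 4609*1/(22*(12 + 44)) = 0*(1/10810) - 4609/(56*22) = 0 - 4609/1232 = 0 - 4609*1/1232 = 0 - 419/112 = -419/112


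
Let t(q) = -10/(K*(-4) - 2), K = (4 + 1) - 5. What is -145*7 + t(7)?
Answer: -1010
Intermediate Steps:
K = 0 (K = 5 - 5 = 0)
t(q) = 5 (t(q) = -10/(0*(-4) - 2) = -10/(0 - 2) = -10/(-2) = -10*(-1/2) = 5)
-145*7 + t(7) = -145*7 + 5 = -1015 + 5 = -1010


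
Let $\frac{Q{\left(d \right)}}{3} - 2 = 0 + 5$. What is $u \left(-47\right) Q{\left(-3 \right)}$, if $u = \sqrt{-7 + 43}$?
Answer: $-5922$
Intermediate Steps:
$Q{\left(d \right)} = 21$ ($Q{\left(d \right)} = 6 + 3 \left(0 + 5\right) = 6 + 3 \cdot 5 = 6 + 15 = 21$)
$u = 6$ ($u = \sqrt{36} = 6$)
$u \left(-47\right) Q{\left(-3 \right)} = 6 \left(-47\right) 21 = \left(-282\right) 21 = -5922$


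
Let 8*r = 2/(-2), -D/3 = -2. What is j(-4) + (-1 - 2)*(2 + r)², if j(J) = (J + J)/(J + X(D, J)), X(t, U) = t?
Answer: -931/64 ≈ -14.547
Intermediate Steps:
D = 6 (D = -3*(-2) = 6)
r = -⅛ (r = (2/(-2))/8 = (2*(-½))/8 = (⅛)*(-1) = -⅛ ≈ -0.12500)
j(J) = 2*J/(6 + J) (j(J) = (J + J)/(J + 6) = (2*J)/(6 + J) = 2*J/(6 + J))
j(-4) + (-1 - 2)*(2 + r)² = 2*(-4)/(6 - 4) + (-1 - 2)*(2 - ⅛)² = 2*(-4)/2 - 3*(15/8)² = 2*(-4)*(½) - 3*225/64 = -4 - 675/64 = -931/64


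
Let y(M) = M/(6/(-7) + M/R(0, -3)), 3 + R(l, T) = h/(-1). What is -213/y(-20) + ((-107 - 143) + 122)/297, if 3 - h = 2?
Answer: 1816649/41580 ≈ 43.690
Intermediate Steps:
h = 1 (h = 3 - 1*2 = 3 - 2 = 1)
R(l, T) = -4 (R(l, T) = -3 + 1/(-1) = -3 + 1*(-1) = -3 - 1 = -4)
y(M) = M/(-6/7 - M/4) (y(M) = M/(6/(-7) + M/(-4)) = M/(6*(-1/7) + M*(-1/4)) = M/(-6/7 - M/4))
-213/y(-20) + ((-107 - 143) + 122)/297 = -213/((-28*(-20)/(24 + 7*(-20)))) + ((-107 - 143) + 122)/297 = -213/((-28*(-20)/(24 - 140))) + (-250 + 122)*(1/297) = -213/((-28*(-20)/(-116))) - 128*1/297 = -213/((-28*(-20)*(-1/116))) - 128/297 = -213/(-140/29) - 128/297 = -213*(-29/140) - 128/297 = 6177/140 - 128/297 = 1816649/41580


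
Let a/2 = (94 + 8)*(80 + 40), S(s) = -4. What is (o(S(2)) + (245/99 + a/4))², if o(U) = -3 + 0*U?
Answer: 367027565584/9801 ≈ 3.7448e+7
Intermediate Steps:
o(U) = -3 (o(U) = -3 + 0 = -3)
a = 24480 (a = 2*((94 + 8)*(80 + 40)) = 2*(102*120) = 2*12240 = 24480)
(o(S(2)) + (245/99 + a/4))² = (-3 + (245/99 + 24480/4))² = (-3 + (245*(1/99) + 24480*(¼)))² = (-3 + (245/99 + 6120))² = (-3 + 606125/99)² = (605828/99)² = 367027565584/9801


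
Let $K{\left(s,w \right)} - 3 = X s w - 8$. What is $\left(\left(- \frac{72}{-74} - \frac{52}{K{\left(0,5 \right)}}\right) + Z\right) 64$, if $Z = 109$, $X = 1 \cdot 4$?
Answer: $\frac{1425216}{185} \approx 7703.9$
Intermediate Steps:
$X = 4$
$K{\left(s,w \right)} = -5 + 4 s w$ ($K{\left(s,w \right)} = 3 + \left(4 s w - 8\right) = 3 + \left(-8 + 4 s w\right) = -5 + 4 s w$)
$\left(\left(- \frac{72}{-74} - \frac{52}{K{\left(0,5 \right)}}\right) + Z\right) 64 = \left(\left(- \frac{72}{-74} - \frac{52}{-5 + 4 \cdot 0 \cdot 5}\right) + 109\right) 64 = \left(\left(\left(-72\right) \left(- \frac{1}{74}\right) - \frac{52}{-5 + 0}\right) + 109\right) 64 = \left(\left(\frac{36}{37} - \frac{52}{-5}\right) + 109\right) 64 = \left(\left(\frac{36}{37} - - \frac{52}{5}\right) + 109\right) 64 = \left(\left(\frac{36}{37} + \frac{52}{5}\right) + 109\right) 64 = \left(\frac{2104}{185} + 109\right) 64 = \frac{22269}{185} \cdot 64 = \frac{1425216}{185}$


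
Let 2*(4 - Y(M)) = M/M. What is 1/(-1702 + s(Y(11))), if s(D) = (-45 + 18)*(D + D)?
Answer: -1/1891 ≈ -0.00052882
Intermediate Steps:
Y(M) = 7/2 (Y(M) = 4 - M/(2*M) = 4 - ½*1 = 4 - ½ = 7/2)
s(D) = -54*D
1/(-1702 + s(Y(11))) = 1/(-1702 - 54*7/2) = 1/(-1702 - 189) = 1/(-1891) = -1/1891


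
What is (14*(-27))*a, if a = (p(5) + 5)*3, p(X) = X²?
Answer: -34020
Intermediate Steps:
a = 90 (a = (5² + 5)*3 = (25 + 5)*3 = 30*3 = 90)
(14*(-27))*a = (14*(-27))*90 = -378*90 = -34020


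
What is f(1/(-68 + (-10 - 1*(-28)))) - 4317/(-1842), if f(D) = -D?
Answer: 18141/7675 ≈ 2.3636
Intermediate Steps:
f(1/(-68 + (-10 - 1*(-28)))) - 4317/(-1842) = -1/(-68 + (-10 - 1*(-28))) - 4317/(-1842) = -1/(-68 + (-10 + 28)) - 4317*(-1)/1842 = -1/(-68 + 18) - 1*(-1439/614) = -1/(-50) + 1439/614 = -1*(-1/50) + 1439/614 = 1/50 + 1439/614 = 18141/7675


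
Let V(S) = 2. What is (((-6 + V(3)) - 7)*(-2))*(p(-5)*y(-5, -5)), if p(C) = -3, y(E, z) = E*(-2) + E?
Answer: -330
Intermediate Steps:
y(E, z) = -E (y(E, z) = -2*E + E = -E)
(((-6 + V(3)) - 7)*(-2))*(p(-5)*y(-5, -5)) = (((-6 + 2) - 7)*(-2))*(-(-3)*(-5)) = ((-4 - 7)*(-2))*(-3*5) = -11*(-2)*(-15) = 22*(-15) = -330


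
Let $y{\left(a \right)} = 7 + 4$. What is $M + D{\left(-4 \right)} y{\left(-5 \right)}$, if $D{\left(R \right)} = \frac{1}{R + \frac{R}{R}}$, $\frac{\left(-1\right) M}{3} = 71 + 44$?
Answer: $- \frac{1046}{3} \approx -348.67$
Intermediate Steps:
$y{\left(a \right)} = 11$
$M = -345$ ($M = - 3 \left(71 + 44\right) = \left(-3\right) 115 = -345$)
$D{\left(R \right)} = \frac{1}{1 + R}$ ($D{\left(R \right)} = \frac{1}{R + 1} = \frac{1}{1 + R}$)
$M + D{\left(-4 \right)} y{\left(-5 \right)} = -345 + \frac{1}{1 - 4} \cdot 11 = -345 + \frac{1}{-3} \cdot 11 = -345 - \frac{11}{3} = - \frac{1046}{3}$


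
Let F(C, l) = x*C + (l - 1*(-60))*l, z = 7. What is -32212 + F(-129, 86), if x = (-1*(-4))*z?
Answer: -23268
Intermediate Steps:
x = 28 (x = -1*(-4)*7 = 4*7 = 28)
F(C, l) = 28*C + l*(60 + l) (F(C, l) = 28*C + (l - 1*(-60))*l = 28*C + (l + 60)*l = 28*C + (60 + l)*l = 28*C + l*(60 + l))
-32212 + F(-129, 86) = -32212 + (86² + 28*(-129) + 60*86) = -32212 + (7396 - 3612 + 5160) = -32212 + 8944 = -23268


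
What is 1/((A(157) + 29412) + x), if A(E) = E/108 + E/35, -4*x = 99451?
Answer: 945/4304654 ≈ 0.00021953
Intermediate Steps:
x = -99451/4 (x = -¼*99451 = -99451/4 ≈ -24863.)
A(E) = 143*E/3780 (A(E) = E*(1/108) + E*(1/35) = E/108 + E/35 = 143*E/3780)
1/((A(157) + 29412) + x) = 1/(((143/3780)*157 + 29412) - 99451/4) = 1/((22451/3780 + 29412) - 99451/4) = 1/(111199811/3780 - 99451/4) = 1/(4304654/945) = 945/4304654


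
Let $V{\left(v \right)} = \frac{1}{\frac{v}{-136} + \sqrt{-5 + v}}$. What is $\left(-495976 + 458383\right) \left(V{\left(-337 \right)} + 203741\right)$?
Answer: $\frac{112779 \left(- 27708776 \sqrt{38} + 22886951 i\right)}{- 337 i + 408 \sqrt{38}} \approx -7.6592 \cdot 10^{9} + 1996.8 i$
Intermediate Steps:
$V{\left(v \right)} = \frac{1}{\sqrt{-5 + v} - \frac{v}{136}}$ ($V{\left(v \right)} = \frac{1}{v \left(- \frac{1}{136}\right) + \sqrt{-5 + v}} = \frac{1}{- \frac{v}{136} + \sqrt{-5 + v}} = \frac{1}{\sqrt{-5 + v} - \frac{v}{136}}$)
$\left(-495976 + 458383\right) \left(V{\left(-337 \right)} + 203741\right) = \left(-495976 + 458383\right) \left(- \frac{136}{-337 - 136 \sqrt{-5 - 337}} + 203741\right) = - 37593 \left(- \frac{136}{-337 - 136 \sqrt{-342}} + 203741\right) = - 37593 \left(- \frac{136}{-337 - 136 \cdot 3 i \sqrt{38}} + 203741\right) = - 37593 \left(- \frac{136}{-337 - 408 i \sqrt{38}} + 203741\right) = - 37593 \left(203741 - \frac{136}{-337 - 408 i \sqrt{38}}\right) = -7659235413 + \frac{5112648}{-337 - 408 i \sqrt{38}}$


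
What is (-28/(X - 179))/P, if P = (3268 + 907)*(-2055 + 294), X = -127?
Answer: -14/1124882775 ≈ -1.2446e-8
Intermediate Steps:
P = -7352175 (P = 4175*(-1761) = -7352175)
(-28/(X - 179))/P = (-28/(-127 - 179))/(-7352175) = (-28/(-306))*(-1/7352175) = -1/306*(-28)*(-1/7352175) = (14/153)*(-1/7352175) = -14/1124882775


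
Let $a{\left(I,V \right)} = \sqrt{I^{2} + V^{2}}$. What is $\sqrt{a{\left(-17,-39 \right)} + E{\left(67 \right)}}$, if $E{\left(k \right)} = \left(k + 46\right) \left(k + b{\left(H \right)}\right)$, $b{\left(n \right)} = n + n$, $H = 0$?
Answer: $\sqrt{7571 + \sqrt{1810}} \approx 87.256$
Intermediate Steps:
$b{\left(n \right)} = 2 n$
$E{\left(k \right)} = k \left(46 + k\right)$ ($E{\left(k \right)} = \left(k + 46\right) \left(k + 2 \cdot 0\right) = \left(46 + k\right) \left(k + 0\right) = \left(46 + k\right) k = k \left(46 + k\right)$)
$\sqrt{a{\left(-17,-39 \right)} + E{\left(67 \right)}} = \sqrt{\sqrt{\left(-17\right)^{2} + \left(-39\right)^{2}} + 67 \left(46 + 67\right)} = \sqrt{\sqrt{289 + 1521} + 67 \cdot 113} = \sqrt{\sqrt{1810} + 7571} = \sqrt{7571 + \sqrt{1810}}$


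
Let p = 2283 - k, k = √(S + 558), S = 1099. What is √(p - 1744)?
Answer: √(539 - √1657) ≈ 22.322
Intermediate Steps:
k = √1657 (k = √(1099 + 558) = √1657 ≈ 40.706)
p = 2283 - √1657 ≈ 2242.3
√(p - 1744) = √((2283 - √1657) - 1744) = √(539 - √1657)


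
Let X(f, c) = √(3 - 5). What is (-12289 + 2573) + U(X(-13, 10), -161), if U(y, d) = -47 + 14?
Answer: -9749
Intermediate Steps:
X(f, c) = I*√2 (X(f, c) = √(-2) = I*√2)
U(y, d) = -33
(-12289 + 2573) + U(X(-13, 10), -161) = (-12289 + 2573) - 33 = -9716 - 33 = -9749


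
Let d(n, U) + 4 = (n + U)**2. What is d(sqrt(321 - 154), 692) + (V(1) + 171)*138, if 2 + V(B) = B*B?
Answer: 502487 + 1384*sqrt(167) ≈ 5.2037e+5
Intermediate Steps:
V(B) = -2 + B**2 (V(B) = -2 + B*B = -2 + B**2)
d(n, U) = -4 + (U + n)**2 (d(n, U) = -4 + (n + U)**2 = -4 + (U + n)**2)
d(sqrt(321 - 154), 692) + (V(1) + 171)*138 = (-4 + (692 + sqrt(321 - 154))**2) + ((-2 + 1**2) + 171)*138 = (-4 + (692 + sqrt(167))**2) + ((-2 + 1) + 171)*138 = (-4 + (692 + sqrt(167))**2) + (-1 + 171)*138 = (-4 + (692 + sqrt(167))**2) + 170*138 = (-4 + (692 + sqrt(167))**2) + 23460 = 23456 + (692 + sqrt(167))**2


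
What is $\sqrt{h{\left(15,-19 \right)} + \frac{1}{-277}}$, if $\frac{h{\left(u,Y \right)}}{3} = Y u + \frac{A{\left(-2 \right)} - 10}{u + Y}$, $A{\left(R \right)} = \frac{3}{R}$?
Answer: $\frac{5 i \sqrt{41562742}}{1108} \approx 29.093 i$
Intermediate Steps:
$h{\left(u,Y \right)} = - \frac{69}{2 \left(Y + u\right)} + 3 Y u$ ($h{\left(u,Y \right)} = 3 \left(Y u + \frac{\frac{3}{-2} - 10}{u + Y}\right) = 3 \left(Y u + \frac{3 \left(- \frac{1}{2}\right) - 10}{Y + u}\right) = 3 \left(Y u + \frac{- \frac{3}{2} - 10}{Y + u}\right) = 3 \left(Y u - \frac{23}{2 \left(Y + u\right)}\right) = 3 \left(- \frac{23}{2 \left(Y + u\right)} + Y u\right) = - \frac{69}{2 \left(Y + u\right)} + 3 Y u$)
$\sqrt{h{\left(15,-19 \right)} + \frac{1}{-277}} = \sqrt{\frac{- \frac{69}{2} + 3 \left(-19\right) 15^{2} + 3 \cdot 15 \left(-19\right)^{2}}{-19 + 15} + \frac{1}{-277}} = \sqrt{\frac{- \frac{69}{2} + 3 \left(-19\right) 225 + 3 \cdot 15 \cdot 361}{-4} - \frac{1}{277}} = \sqrt{- \frac{- \frac{69}{2} - 12825 + 16245}{4} - \frac{1}{277}} = \sqrt{\left(- \frac{1}{4}\right) \frac{6771}{2} - \frac{1}{277}} = \sqrt{- \frac{6771}{8} - \frac{1}{277}} = \sqrt{- \frac{1875575}{2216}} = \frac{5 i \sqrt{41562742}}{1108}$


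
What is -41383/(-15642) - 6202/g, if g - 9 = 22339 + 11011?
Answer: 1283483813/521801478 ≈ 2.4597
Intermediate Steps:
g = 33359 (g = 9 + (22339 + 11011) = 9 + 33350 = 33359)
-41383/(-15642) - 6202/g = -41383/(-15642) - 6202/33359 = -41383*(-1/15642) - 6202*1/33359 = 41383/15642 - 6202/33359 = 1283483813/521801478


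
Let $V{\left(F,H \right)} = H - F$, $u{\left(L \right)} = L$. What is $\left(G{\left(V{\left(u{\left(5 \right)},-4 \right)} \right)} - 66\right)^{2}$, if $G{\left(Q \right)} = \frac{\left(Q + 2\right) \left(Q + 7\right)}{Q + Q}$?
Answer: $\frac{361201}{81} \approx 4459.3$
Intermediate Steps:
$G{\left(Q \right)} = \frac{\left(2 + Q\right) \left(7 + Q\right)}{2 Q}$
$\left(G{\left(V{\left(u{\left(5 \right)},-4 \right)} \right)} - 66\right)^{2} = \left(\frac{14 + \left(-4 - 5\right) \left(9 - 9\right)}{2 \left(-4 - 5\right)} - 66\right)^{2} = \left(\frac{14 - 9 \left(9 - 9\right)}{2 \left(-9\right)} - 66\right)^{2} = \left(\frac{1}{2} \left(- \frac{1}{9}\right) \left(14 - 0\right) - 66\right)^{2} = \left(\frac{1}{2} \left(- \frac{1}{9}\right) \left(14 + 0\right) - 66\right)^{2} = \left(\frac{1}{2} \left(- \frac{1}{9}\right) 14 - 66\right)^{2} = \left(- \frac{7}{9} - 66\right)^{2} = \left(- \frac{601}{9}\right)^{2} = \frac{361201}{81}$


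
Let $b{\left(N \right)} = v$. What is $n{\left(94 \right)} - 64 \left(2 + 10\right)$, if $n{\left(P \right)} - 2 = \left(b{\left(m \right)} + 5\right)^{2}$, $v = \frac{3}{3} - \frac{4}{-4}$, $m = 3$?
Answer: $-717$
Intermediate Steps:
$v = 2$ ($v = 3 \cdot \frac{1}{3} - -1 = 1 + 1 = 2$)
$b{\left(N \right)} = 2$
$n{\left(P \right)} = 51$ ($n{\left(P \right)} = 2 + \left(2 + 5\right)^{2} = 2 + 7^{2} = 2 + 49 = 51$)
$n{\left(94 \right)} - 64 \left(2 + 10\right) = 51 - 64 \left(2 + 10\right) = 51 - 768 = -717$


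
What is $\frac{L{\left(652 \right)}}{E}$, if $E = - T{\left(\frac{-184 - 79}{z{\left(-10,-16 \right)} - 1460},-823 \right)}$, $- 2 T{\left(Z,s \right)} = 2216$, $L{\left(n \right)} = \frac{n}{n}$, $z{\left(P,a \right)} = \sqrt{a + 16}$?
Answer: $\frac{1}{1108} \approx 0.00090253$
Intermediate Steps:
$z{\left(P,a \right)} = \sqrt{16 + a}$
$L{\left(n \right)} = 1$
$T{\left(Z,s \right)} = -1108$ ($T{\left(Z,s \right)} = \left(- \frac{1}{2}\right) 2216 = -1108$)
$E = 1108$ ($E = \left(-1\right) \left(-1108\right) = 1108$)
$\frac{L{\left(652 \right)}}{E} = 1 \cdot \frac{1}{1108} = \frac{1}{1108}$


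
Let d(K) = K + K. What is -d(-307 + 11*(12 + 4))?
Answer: 262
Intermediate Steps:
d(K) = 2*K
-d(-307 + 11*(12 + 4)) = -2*(-307 + 11*(12 + 4)) = -2*(-307 + 11*16) = -2*(-307 + 176) = -2*(-131) = -1*(-262) = 262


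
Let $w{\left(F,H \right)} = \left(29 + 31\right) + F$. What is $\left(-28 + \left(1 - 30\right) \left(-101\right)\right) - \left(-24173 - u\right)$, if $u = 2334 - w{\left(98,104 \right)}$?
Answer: $29250$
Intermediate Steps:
$w{\left(F,H \right)} = 60 + F$
$u = 2176$ ($u = 2334 - \left(60 + 98\right) = 2334 - 158 = 2176$)
$\left(-28 + \left(1 - 30\right) \left(-101\right)\right) - \left(-24173 - u\right) = \left(-28 + \left(1 - 30\right) \left(-101\right)\right) - \left(-24173 - 2176\right) = \left(-28 - -2929\right) - -26349 = \left(-28 + 2929\right) + 26349 = 2901 + 26349 = 29250$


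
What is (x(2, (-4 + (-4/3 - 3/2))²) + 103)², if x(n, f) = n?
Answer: 11025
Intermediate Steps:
(x(2, (-4 + (-4/3 - 3/2))²) + 103)² = (2 + 103)² = 105² = 11025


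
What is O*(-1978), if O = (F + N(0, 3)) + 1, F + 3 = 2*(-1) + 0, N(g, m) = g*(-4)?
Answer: 7912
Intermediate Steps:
N(g, m) = -4*g
F = -5 (F = -3 + (2*(-1) + 0) = -3 + (-2 + 0) = -3 - 2 = -5)
O = -4 (O = (-5 - 4*0) + 1 = (-5 + 0) + 1 = -5 + 1 = -4)
O*(-1978) = -4*(-1978) = 7912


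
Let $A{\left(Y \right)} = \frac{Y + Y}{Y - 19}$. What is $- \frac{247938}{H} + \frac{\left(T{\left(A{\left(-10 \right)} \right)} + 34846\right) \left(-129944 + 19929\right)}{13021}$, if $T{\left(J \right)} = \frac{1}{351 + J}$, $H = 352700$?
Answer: $- \frac{6895074508846490201}{23419487916650} \approx -2.9442 \cdot 10^{5}$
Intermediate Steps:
$A{\left(Y \right)} = \frac{2 Y}{-19 + Y}$
$- \frac{247938}{H} + \frac{\left(T{\left(A{\left(-10 \right)} \right)} + 34846\right) \left(-129944 + 19929\right)}{13021} = - \frac{247938}{352700} + \frac{\left(\frac{1}{351 + 2 \left(-10\right) \frac{1}{-19 - 10}} + 34846\right) \left(-129944 + 19929\right)}{13021} = \left(-247938\right) \frac{1}{352700} + \left(\frac{1}{351 + 2 \left(-10\right) \frac{1}{-29}} + 34846\right) \left(-110015\right) \frac{1}{13021} = - \frac{123969}{176350} + \left(\frac{1}{351 + 2 \left(-10\right) \left(- \frac{1}{29}\right)} + 34846\right) \left(-110015\right) \frac{1}{13021} = - \frac{123969}{176350} + \left(\frac{1}{351 + \frac{20}{29}} + 34846\right) \left(-110015\right) \frac{1}{13021} = - \frac{123969}{176350} + \left(\frac{1}{\frac{10199}{29}} + 34846\right) \left(-110015\right) \frac{1}{13021} = - \frac{123969}{176350} + \left(\frac{29}{10199} + 34846\right) \left(-110015\right) \frac{1}{13021} = - \frac{123969}{176350} + \frac{355394383}{10199} \left(-110015\right) \frac{1}{13021} = - \frac{123969}{176350} - \frac{39098713045745}{132801179} = - \frac{6895074508846490201}{23419487916650}$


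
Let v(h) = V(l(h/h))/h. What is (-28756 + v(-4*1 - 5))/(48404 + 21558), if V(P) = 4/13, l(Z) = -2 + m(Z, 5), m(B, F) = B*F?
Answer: -1682228/4092777 ≈ -0.41102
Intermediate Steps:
l(Z) = -2 + 5*Z (l(Z) = -2 + Z*5 = -2 + 5*Z)
V(P) = 4/13 (V(P) = 4*(1/13) = 4/13)
v(h) = 4/(13*h)
(-28756 + v(-4*1 - 5))/(48404 + 21558) = (-28756 + 4/(13*(-4*1 - 5)))/(48404 + 21558) = (-28756 + 4/(13*(-4 - 5)))/69962 = (-28756 + (4/13)/(-9))*(1/69962) = (-28756 + (4/13)*(-1/9))*(1/69962) = (-28756 - 4/117)*(1/69962) = -3364456/117*1/69962 = -1682228/4092777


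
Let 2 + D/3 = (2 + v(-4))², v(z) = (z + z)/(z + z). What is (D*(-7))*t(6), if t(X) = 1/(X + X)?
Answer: -49/4 ≈ -12.250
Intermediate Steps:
t(X) = 1/(2*X)
v(z) = 1 (v(z) = (2*z)/((2*z)) = (2*z)*(1/(2*z)) = 1)
D = 21 (D = -6 + 3*(2 + 1)² = -6 + 3*3² = -6 + 3*9 = -6 + 27 = 21)
(D*(-7))*t(6) = (21*(-7))*((½)/6) = -147/(2*6) = -147*1/12 = -49/4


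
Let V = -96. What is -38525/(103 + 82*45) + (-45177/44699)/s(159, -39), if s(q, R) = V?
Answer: -55047808413/5425385824 ≈ -10.146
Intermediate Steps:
s(q, R) = -96
-38525/(103 + 82*45) + (-45177/44699)/s(159, -39) = -38525/(103 + 82*45) - 45177/44699/(-96) = -38525/(103 + 3690) - 45177*1/44699*(-1/96) = -38525/3793 - 45177/44699*(-1/96) = -38525*1/3793 + 15059/1430368 = -38525/3793 + 15059/1430368 = -55047808413/5425385824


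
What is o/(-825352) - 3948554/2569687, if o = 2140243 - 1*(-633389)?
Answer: -1298289129274/265112038103 ≈ -4.8971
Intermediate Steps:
o = 2773632 (o = 2140243 + 633389 = 2773632)
o/(-825352) - 3948554/2569687 = 2773632/(-825352) - 3948554/2569687 = 2773632*(-1/825352) - 3948554*1/2569687 = -346704/103169 - 3948554/2569687 = -1298289129274/265112038103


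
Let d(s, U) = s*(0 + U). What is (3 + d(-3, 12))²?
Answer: 1089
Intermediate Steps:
d(s, U) = U*s (d(s, U) = s*U = U*s)
(3 + d(-3, 12))² = (3 + 12*(-3))² = (3 - 36)² = (-33)² = 1089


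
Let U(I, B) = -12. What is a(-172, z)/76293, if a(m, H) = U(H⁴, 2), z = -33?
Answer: -4/25431 ≈ -0.00015729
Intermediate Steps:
a(m, H) = -12
a(-172, z)/76293 = -12/76293 = -12*1/76293 = -4/25431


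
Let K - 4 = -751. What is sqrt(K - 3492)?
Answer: 3*I*sqrt(471) ≈ 65.108*I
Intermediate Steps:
K = -747 (K = 4 - 751 = -747)
sqrt(K - 3492) = sqrt(-747 - 3492) = sqrt(-4239) = 3*I*sqrt(471)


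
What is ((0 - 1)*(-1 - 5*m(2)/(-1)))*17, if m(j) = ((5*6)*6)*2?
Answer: -30583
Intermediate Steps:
m(j) = 360 (m(j) = (30*6)*2 = 180*2 = 360)
((0 - 1)*(-1 - 5*m(2)/(-1)))*17 = ((0 - 1)*(-1 - 1800/(-1)))*17 = -(-1 - 1800*(-1))*17 = -(-1 - 5*(-360))*17 = -(-1 + 1800)*17 = -1*1799*17 = -1799*17 = -30583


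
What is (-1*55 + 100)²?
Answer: 2025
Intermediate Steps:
(-1*55 + 100)² = (-55 + 100)² = 45² = 2025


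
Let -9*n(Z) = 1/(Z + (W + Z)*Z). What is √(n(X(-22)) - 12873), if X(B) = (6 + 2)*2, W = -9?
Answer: I*√29659394/48 ≈ 113.46*I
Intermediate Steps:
X(B) = 16 (X(B) = 8*2 = 16)
n(Z) = -1/(9*(Z + Z*(-9 + Z))) (n(Z) = -1/(9*(Z + (-9 + Z)*Z)) = -1/(9*(Z + Z*(-9 + Z))))
√(n(X(-22)) - 12873) = √(-⅑/(16*(-8 + 16)) - 12873) = √(-⅑*1/16/8 - 12873) = √(-⅑*1/16*⅛ - 12873) = √(-1/1152 - 12873) = √(-14829697/1152) = I*√29659394/48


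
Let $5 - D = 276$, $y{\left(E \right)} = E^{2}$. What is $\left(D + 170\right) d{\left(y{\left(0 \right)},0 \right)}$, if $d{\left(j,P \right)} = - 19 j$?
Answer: $0$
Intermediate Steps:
$D = -271$ ($D = 5 - 276 = -271$)
$\left(D + 170\right) d{\left(y{\left(0 \right)},0 \right)} = \left(-271 + 170\right) \left(- 19 \cdot 0^{2}\right) = - 101 \left(\left(-19\right) 0\right) = \left(-101\right) 0 = 0$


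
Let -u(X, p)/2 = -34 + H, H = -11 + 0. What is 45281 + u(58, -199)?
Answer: 45371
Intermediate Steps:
H = -11
u(X, p) = 90 (u(X, p) = -2*(-34 - 11) = -2*(-45) = 90)
45281 + u(58, -199) = 45281 + 90 = 45371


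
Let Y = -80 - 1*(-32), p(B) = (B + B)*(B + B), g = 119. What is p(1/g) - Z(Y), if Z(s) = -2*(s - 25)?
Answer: -2067502/14161 ≈ -146.00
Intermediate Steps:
p(B) = 4*B² (p(B) = (2*B)*(2*B) = 4*B²)
Y = -48 (Y = -80 + 32 = -48)
Z(s) = 50 - 2*s (Z(s) = -2*(-25 + s) = 50 - 2*s)
p(1/g) - Z(Y) = 4*(1/119)² - (50 - 2*(-48)) = 4*(1/119)² - (50 + 96) = 4*(1/14161) - 1*146 = 4/14161 - 146 = -2067502/14161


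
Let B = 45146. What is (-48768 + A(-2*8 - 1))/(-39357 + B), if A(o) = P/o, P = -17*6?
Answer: -6966/827 ≈ -8.4232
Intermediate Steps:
P = -102
A(o) = -102/o
(-48768 + A(-2*8 - 1))/(-39357 + B) = (-48768 - 102/(-2*8 - 1))/(-39357 + 45146) = (-48768 - 102/(-16 - 1))/5789 = (-48768 - 102/(-17))*(1/5789) = (-48768 - 102*(-1/17))*(1/5789) = (-48768 + 6)*(1/5789) = -48762*1/5789 = -6966/827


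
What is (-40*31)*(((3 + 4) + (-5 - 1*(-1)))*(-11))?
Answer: 40920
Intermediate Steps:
(-40*31)*(((3 + 4) + (-5 - 1*(-1)))*(-11)) = -1240*(7 + (-5 + 1))*(-11) = -1240*(7 - 4)*(-11) = -3720*(-11) = -1240*(-33) = 40920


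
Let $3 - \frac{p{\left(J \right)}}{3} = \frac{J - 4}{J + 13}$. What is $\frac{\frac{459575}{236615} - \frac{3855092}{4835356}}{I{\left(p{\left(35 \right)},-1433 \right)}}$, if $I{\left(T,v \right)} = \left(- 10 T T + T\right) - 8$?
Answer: $- \frac{8384231296768}{3659174625728105} \approx -0.0022913$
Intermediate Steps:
$p{\left(J \right)} = 9 - \frac{3 \left(-4 + J\right)}{13 + J}$ ($p{\left(J \right)} = 9 - 3 \frac{J - 4}{J + 13} = 9 - 3 \frac{-4 + J}{13 + J} = 9 - \frac{3 \left(-4 + J\right)}{13 + J}$)
$I{\left(T,v \right)} = -8 + T - 10 T^{2}$ ($I{\left(T,v \right)} = \left(- 10 T^{2} + T\right) - 8 = \left(T - 10 T^{2}\right) - 8 = -8 + T - 10 T^{2}$)
$\frac{\frac{459575}{236615} - \frac{3855092}{4835356}}{I{\left(p{\left(35 \right)},-1433 \right)}} = \frac{\frac{459575}{236615} - \frac{3855092}{4835356}}{-8 + \frac{3 \left(43 + 2 \cdot 35\right)}{13 + 35} - 10 \left(\frac{3 \left(43 + 2 \cdot 35\right)}{13 + 35}\right)^{2}} = \frac{459575 \cdot \frac{1}{236615} - \frac{963773}{1208839}}{-8 + \frac{3 \left(43 + 70\right)}{48} - 10 \left(\frac{3 \left(43 + 70\right)}{48}\right)^{2}} = \frac{\frac{91915}{47323} - \frac{963773}{1208839}}{-8 + 3 \cdot \frac{1}{48} \cdot 113 - 10 \left(3 \cdot \frac{1}{48} \cdot 113\right)^{2}} = \frac{65501807006}{57205887997 \left(-8 + \frac{113}{16} - 10 \left(\frac{113}{16}\right)^{2}\right)} = \frac{65501807006}{57205887997 \left(-8 + \frac{113}{16} - \frac{63845}{128}\right)} = \frac{65501807006}{57205887997 \left(- \frac{63965}{128}\right)} = \frac{65501807006}{57205887997} \left(- \frac{128}{63965}\right) = - \frac{8384231296768}{3659174625728105}$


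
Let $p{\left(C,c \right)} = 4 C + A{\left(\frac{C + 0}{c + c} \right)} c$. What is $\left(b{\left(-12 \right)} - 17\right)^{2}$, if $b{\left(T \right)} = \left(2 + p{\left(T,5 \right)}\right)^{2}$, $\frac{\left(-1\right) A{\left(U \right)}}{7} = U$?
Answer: $1$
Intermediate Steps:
$A{\left(U \right)} = - 7 U$
$p{\left(C,c \right)} = \frac{C}{2}$ ($p{\left(C,c \right)} = 4 C + - 7 \frac{C + 0}{c + c} c = 4 C + - 7 \frac{C}{2 c} c = 4 C + - \frac{7 C}{2 c} c = 4 C - \frac{7 C}{2} = \frac{C}{2}$)
$b{\left(T \right)} = \left(2 + \frac{T}{2}\right)^{2}$
$\left(b{\left(-12 \right)} - 17\right)^{2} = \left(\frac{\left(4 - 12\right)^{2}}{4} - 17\right)^{2} = \left(\frac{\left(-8\right)^{2}}{4} - 17\right)^{2} = \left(\frac{1}{4} \cdot 64 - 17\right)^{2} = \left(16 - 17\right)^{2} = \left(-1\right)^{2} = 1$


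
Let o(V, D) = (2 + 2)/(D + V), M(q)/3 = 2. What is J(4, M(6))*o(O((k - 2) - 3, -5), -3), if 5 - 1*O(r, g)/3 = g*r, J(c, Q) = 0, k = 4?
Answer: 0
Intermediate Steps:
M(q) = 6 (M(q) = 3*2 = 6)
O(r, g) = 15 - 3*g*r
o(V, D) = 4/(D + V)
J(4, M(6))*o(O((k - 2) - 3, -5), -3) = 0*(4/(-3 + (15 - 3*(-5)*((4 - 2) - 3)))) = 0*(4/(-3 + (15 - 3*(-5)*(2 - 3)))) = 0*(4/(-3 + (15 - 3*(-5)*(-1)))) = 0*(4/(-3 + (15 - 15))) = 0*(4/(-3 + 0)) = 0*(4/(-3)) = 0*(4*(-1/3)) = 0*(-4/3) = 0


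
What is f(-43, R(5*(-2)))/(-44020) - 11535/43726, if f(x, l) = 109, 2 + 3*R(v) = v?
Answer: -256268417/962409260 ≈ -0.26628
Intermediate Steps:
R(v) = -⅔ + v/3
f(-43, R(5*(-2)))/(-44020) - 11535/43726 = 109/(-44020) - 11535/43726 = 109*(-1/44020) - 11535*1/43726 = -109/44020 - 11535/43726 = -256268417/962409260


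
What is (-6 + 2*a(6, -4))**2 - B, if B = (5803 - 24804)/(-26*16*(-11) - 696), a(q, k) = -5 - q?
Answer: 3060921/3880 ≈ 788.90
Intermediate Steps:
B = -19001/3880 (B = -19001/(-416*(-11) - 696) = -19001/(4576 - 696) = -19001/3880 ≈ -4.8972)
(-6 + 2*a(6, -4))**2 - B = (-6 + 2*(-5 - 1*6))**2 - 1*(-19001/3880) = (-6 + 2*(-5 - 6))**2 + 19001/3880 = (-6 + 2*(-11))**2 + 19001/3880 = (-6 - 22)**2 + 19001/3880 = (-28)**2 + 19001/3880 = 784 + 19001/3880 = 3060921/3880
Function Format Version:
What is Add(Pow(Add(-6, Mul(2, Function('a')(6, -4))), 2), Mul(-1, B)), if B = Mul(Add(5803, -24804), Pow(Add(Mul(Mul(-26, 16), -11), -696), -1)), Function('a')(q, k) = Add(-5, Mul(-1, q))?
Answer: Rational(3060921, 3880) ≈ 788.90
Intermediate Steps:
B = Rational(-19001, 3880) (B = Mul(-19001, Pow(Add(Mul(-416, -11), -696), -1)) = Mul(-19001, Pow(Add(4576, -696), -1)) = Mul(-19001, Pow(3880, -1)) = Mul(-19001, Rational(1, 3880)) = Rational(-19001, 3880) ≈ -4.8972)
Add(Pow(Add(-6, Mul(2, Function('a')(6, -4))), 2), Mul(-1, B)) = Add(Pow(Add(-6, Mul(2, Add(-5, Mul(-1, 6)))), 2), Mul(-1, Rational(-19001, 3880))) = Add(Pow(Add(-6, Mul(2, Add(-5, -6))), 2), Rational(19001, 3880)) = Add(Pow(Add(-6, Mul(2, -11)), 2), Rational(19001, 3880)) = Add(Pow(Add(-6, -22), 2), Rational(19001, 3880)) = Add(Pow(-28, 2), Rational(19001, 3880)) = Add(784, Rational(19001, 3880)) = Rational(3060921, 3880)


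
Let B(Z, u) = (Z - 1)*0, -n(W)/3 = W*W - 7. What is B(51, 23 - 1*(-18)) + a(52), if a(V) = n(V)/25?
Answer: -8091/25 ≈ -323.64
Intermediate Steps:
n(W) = 21 - 3*W**2 (n(W) = -3*(W*W - 7) = -3*(W**2 - 7) = -3*(-7 + W**2) = 21 - 3*W**2)
B(Z, u) = 0 (B(Z, u) = (-1 + Z)*0 = 0)
a(V) = 21/25 - 3*V**2/25 (a(V) = (21 - 3*V**2)/25 = (21 - 3*V**2)*(1/25) = 21/25 - 3*V**2/25)
B(51, 23 - 1*(-18)) + a(52) = 0 + (21/25 - 3/25*52**2) = 0 + (21/25 - 3/25*2704) = 0 + (21/25 - 8112/25) = 0 - 8091/25 = -8091/25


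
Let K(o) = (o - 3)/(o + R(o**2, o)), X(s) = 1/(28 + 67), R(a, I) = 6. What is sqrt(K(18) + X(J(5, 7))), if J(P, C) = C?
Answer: sqrt(91770)/380 ≈ 0.79720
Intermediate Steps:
X(s) = 1/95
K(o) = (-3 + o)/(6 + o) (K(o) = (o - 3)/(o + 6) = (-3 + o)/(6 + o))
sqrt(K(18) + X(J(5, 7))) = sqrt((-3 + 18)/(6 + 18) + 1/95) = sqrt(15/24 + 1/95) = sqrt((1/24)*15 + 1/95) = sqrt(5/8 + 1/95) = sqrt(483/760) = sqrt(91770)/380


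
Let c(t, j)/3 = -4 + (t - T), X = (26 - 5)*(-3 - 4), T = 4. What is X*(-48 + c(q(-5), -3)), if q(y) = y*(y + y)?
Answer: -11466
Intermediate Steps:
X = -147 (X = 21*(-7) = -147)
q(y) = 2*y² (q(y) = y*(2*y) = 2*y²)
c(t, j) = -24 + 3*t (c(t, j) = 3*(-4 + (t - 1*4)) = 3*(-4 + (t - 4)) = 3*(-4 + (-4 + t)) = 3*(-8 + t) = -24 + 3*t)
X*(-48 + c(q(-5), -3)) = -147*(-48 + (-24 + 3*(2*(-5)²))) = -147*(-48 + (-24 + 3*(2*25))) = -147*(-48 + (-24 + 3*50)) = -147*(-48 + (-24 + 150)) = -147*(-48 + 126) = -147*78 = -11466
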